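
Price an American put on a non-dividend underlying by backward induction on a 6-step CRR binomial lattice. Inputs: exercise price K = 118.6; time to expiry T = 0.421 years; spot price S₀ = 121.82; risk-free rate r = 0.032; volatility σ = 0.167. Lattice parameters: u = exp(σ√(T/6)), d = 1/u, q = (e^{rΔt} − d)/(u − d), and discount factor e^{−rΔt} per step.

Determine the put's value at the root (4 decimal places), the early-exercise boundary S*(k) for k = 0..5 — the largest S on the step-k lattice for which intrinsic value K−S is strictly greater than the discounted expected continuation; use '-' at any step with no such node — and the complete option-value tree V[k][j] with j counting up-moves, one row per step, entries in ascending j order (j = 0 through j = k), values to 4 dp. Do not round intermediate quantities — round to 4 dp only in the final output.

price = 3.2952
boundary = - - - 106.6801 102.0638 106.6801
tree:
3.2952
5.2539 1.4602
8.0898 2.5991 0.3912
11.9199 4.5087 0.8072 0.0000
16.5362 7.5403 1.6659 0.0000 0.0000
20.9528 11.9199 3.4379 0.0000 0.0000 0.0000
25.1782 16.5362 7.0948 0.0000 0.0000 0.0000 0.0000

params: Δt=0.07017 u=1.04523 d=0.95673 q=0.51434 e^(-rΔt)=0.99776
t_6 payoffs: 25.1782 16.5362 7.0948 0.0000 0.0000 0.0000 0.0000
t_5: node(5,0) S=97.6472 payoff=20.9528 vs cont=20.6868 → 20.9528 [stop]  node(5,1) S=106.6801 payoff=11.9199 vs cont=11.6539 → 11.9199 [stop]  node(5,2) S=116.5486 payoff=2.0514 vs cont=3.4379 → 3.4379 [wait]  node(5,3) S=127.3299 payoff=0.0000 vs cont=0.0000 → 0.0000 [wait]  node(5,4) S=139.1085 payoff=0.0000 vs cont=0.0000 → 0.0000 [wait]  node(5,5) S=151.9768 payoff=0.0000 vs cont=0.0000 → 0.0000 [wait]  ⇒ S*(5)=106.6801
t_4: node(4,0) S=102.0638 payoff=16.5362 vs cont=16.2702 → 16.5362 [stop]  node(4,1) S=111.5052 payoff=7.0948 vs cont=7.5403 → 7.5403 [wait]  node(4,2) S=121.8200 payoff=0.0000 vs cont=1.6659 → 1.6659 [wait]  node(4,3) S=133.0890 payoff=0.0000 vs cont=0.0000 → 0.0000 [wait]  node(4,4) S=145.4004 payoff=0.0000 vs cont=0.0000 → 0.0000 [wait]  ⇒ S*(4)=102.0638
t_3: node(3,0) S=106.6801 payoff=11.9199 vs cont=11.8825 → 11.9199 [stop]  node(3,1) S=116.5486 payoff=2.0514 vs cont=4.5087 → 4.5087 [wait]  node(3,2) S=127.3299 payoff=0.0000 vs cont=0.8072 → 0.8072 [wait]  node(3,3) S=139.1085 payoff=0.0000 vs cont=0.0000 → 0.0000 [wait]  ⇒ S*(3)=106.6801
t_2: node(2,0) S=111.5052 payoff=7.0948 vs cont=8.0898 → 8.0898 [wait]  node(2,1) S=121.8200 payoff=0.0000 vs cont=2.5991 → 2.5991 [wait]  node(2,2) S=133.0890 payoff=0.0000 vs cont=0.3912 → 0.3912 [wait]  ⇒ S*(2)=-
t_1: node(1,0) S=116.5486 payoff=2.0514 vs cont=5.2539 → 5.2539 [wait]  node(1,1) S=127.3299 payoff=0.0000 vs cont=1.4602 → 1.4602 [wait]  ⇒ S*(1)=-
t_0: node(0,0) S=121.8200 payoff=0.0000 vs cont=3.2952 → 3.2952 [wait]  ⇒ S*(0)=-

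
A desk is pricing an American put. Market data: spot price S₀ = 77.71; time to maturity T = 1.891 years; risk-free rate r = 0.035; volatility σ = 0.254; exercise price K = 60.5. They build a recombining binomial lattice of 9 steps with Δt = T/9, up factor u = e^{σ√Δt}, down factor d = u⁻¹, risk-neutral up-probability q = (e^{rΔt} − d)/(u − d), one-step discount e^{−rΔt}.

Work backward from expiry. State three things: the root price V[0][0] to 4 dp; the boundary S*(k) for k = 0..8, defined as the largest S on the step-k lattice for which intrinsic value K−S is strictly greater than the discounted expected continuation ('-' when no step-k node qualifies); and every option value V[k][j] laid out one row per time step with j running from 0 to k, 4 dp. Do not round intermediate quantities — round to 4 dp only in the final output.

price = 2.5296
boundary = - - - - - 43.4166 38.6449 43.4166 48.7776
tree:
2.5296
3.9222 1.1883
5.9378 1.9848 0.4173
8.7412 3.2500 0.7616 0.0826
12.4543 5.1942 1.3732 0.1673 0.0000
17.0834 8.0552 2.4386 0.3389 0.0000 0.0000
21.8551 12.0240 4.2450 0.6863 0.0000 0.0000 0.0000
26.1024 17.0834 7.1926 1.3898 0.0000 0.0000 0.0000 0.0000
29.8829 21.8551 11.7224 2.8144 0.0000 0.0000 0.0000 0.0000 0.0000
33.2479 26.1024 17.0834 5.6995 0.0000 0.0000 0.0000 0.0000 0.0000 0.0000

params: Δt=0.21011 u=1.12348 d=0.89009 q=0.50255 e^(-rΔt)=0.99267
t_9 payoffs: 33.2479 26.1024 17.0834 5.6995 0.0000 0.0000 0.0000 0.0000 0.0000 0.0000
t_8: node(8,0) S=30.6171 payoff=29.8829 vs cont=29.4396 → 29.8829 [stop]  node(8,1) S=38.6449 payoff=21.8551 vs cont=21.4118 → 21.8551 [stop]  node(8,2) S=48.7776 payoff=11.7224 vs cont=11.2791 → 11.7224 [stop]  node(8,3) S=61.5671 payoff=0.0000 vs cont=2.8144 → 2.8144 [wait]  node(8,4) S=77.7100 payoff=0.0000 vs cont=0.0000 → 0.0000 [wait]  node(8,5) S=98.0856 payoff=0.0000 vs cont=0.0000 → 0.0000 [wait]  node(8,6) S=123.8036 payoff=0.0000 vs cont=0.0000 → 0.0000 [wait]  node(8,7) S=156.2650 payoff=0.0000 vs cont=0.0000 → 0.0000 [wait]  node(8,8) S=197.2377 payoff=0.0000 vs cont=0.0000 → 0.0000 [wait]  ⇒ S*(8)=48.7776
t_7: node(7,0) S=34.3976 payoff=26.1024 vs cont=25.6591 → 26.1024 [stop]  node(7,1) S=43.4166 payoff=17.0834 vs cont=16.6401 → 17.0834 [stop]  node(7,2) S=54.8005 payoff=5.6995 vs cont=7.1926 → 7.1926 [wait]  node(7,3) S=69.1692 payoff=0.0000 vs cont=1.3898 → 1.3898 [wait]  node(7,4) S=87.3054 payoff=0.0000 vs cont=0.0000 → 0.0000 [wait]  node(7,5) S=110.1969 payoff=0.0000 vs cont=0.0000 → 0.0000 [wait]  node(7,6) S=139.0905 payoff=0.0000 vs cont=0.0000 → 0.0000 [wait]  node(7,7) S=175.5601 payoff=0.0000 vs cont=0.0000 → 0.0000 [wait]  ⇒ S*(7)=43.4166
t_6: node(6,0) S=38.6449 payoff=21.8551 vs cont=21.4118 → 21.8551 [stop]  node(6,1) S=48.7776 payoff=11.7224 vs cont=12.0240 → 12.0240 [wait]  node(6,2) S=61.5671 payoff=0.0000 vs cont=4.2450 → 4.2450 [wait]  node(6,3) S=77.7100 payoff=0.0000 vs cont=0.6863 → 0.6863 [wait]  node(6,4) S=98.0856 payoff=0.0000 vs cont=0.0000 → 0.0000 [wait]  node(6,5) S=123.8036 payoff=0.0000 vs cont=0.0000 → 0.0000 [wait]  node(6,6) S=156.2650 payoff=0.0000 vs cont=0.0000 → 0.0000 [wait]  ⇒ S*(6)=38.6449
t_5: node(5,0) S=43.4166 payoff=17.0834 vs cont=16.7905 → 17.0834 [stop]  node(5,1) S=54.8005 payoff=5.6995 vs cont=8.0552 → 8.0552 [wait]  node(5,2) S=69.1692 payoff=0.0000 vs cont=2.4386 → 2.4386 [wait]  node(5,3) S=87.3054 payoff=0.0000 vs cont=0.3389 → 0.3389 [wait]  node(5,4) S=110.1969 payoff=0.0000 vs cont=0.0000 → 0.0000 [wait]  node(5,5) S=139.0905 payoff=0.0000 vs cont=0.0000 → 0.0000 [wait]  ⇒ S*(5)=43.4166
t_4: node(4,0) S=48.7776 payoff=11.7224 vs cont=12.4543 → 12.4543 [wait]  node(4,1) S=61.5671 payoff=0.0000 vs cont=5.1942 → 5.1942 [wait]  node(4,2) S=77.7100 payoff=0.0000 vs cont=1.3732 → 1.3732 [wait]  node(4,3) S=98.0856 payoff=0.0000 vs cont=0.1673 → 0.1673 [wait]  node(4,4) S=123.8036 payoff=0.0000 vs cont=0.0000 → 0.0000 [wait]  ⇒ S*(4)=-
t_3: node(3,0) S=54.8005 payoff=5.6995 vs cont=8.7412 → 8.7412 [wait]  node(3,1) S=69.1692 payoff=0.0000 vs cont=3.2500 → 3.2500 [wait]  node(3,2) S=87.3054 payoff=0.0000 vs cont=0.7616 → 0.7616 [wait]  node(3,3) S=110.1969 payoff=0.0000 vs cont=0.0826 → 0.0826 [wait]  ⇒ S*(3)=-
t_2: node(2,0) S=61.5671 payoff=0.0000 vs cont=5.9378 → 5.9378 [wait]  node(2,1) S=77.7100 payoff=0.0000 vs cont=1.9848 → 1.9848 [wait]  node(2,2) S=98.0856 payoff=0.0000 vs cont=0.4173 → 0.4173 [wait]  ⇒ S*(2)=-
t_1: node(1,0) S=69.1692 payoff=0.0000 vs cont=3.9222 → 3.9222 [wait]  node(1,1) S=87.3054 payoff=0.0000 vs cont=1.1883 → 1.1883 [wait]  ⇒ S*(1)=-
t_0: node(0,0) S=77.7100 payoff=0.0000 vs cont=2.5296 → 2.5296 [wait]  ⇒ S*(0)=-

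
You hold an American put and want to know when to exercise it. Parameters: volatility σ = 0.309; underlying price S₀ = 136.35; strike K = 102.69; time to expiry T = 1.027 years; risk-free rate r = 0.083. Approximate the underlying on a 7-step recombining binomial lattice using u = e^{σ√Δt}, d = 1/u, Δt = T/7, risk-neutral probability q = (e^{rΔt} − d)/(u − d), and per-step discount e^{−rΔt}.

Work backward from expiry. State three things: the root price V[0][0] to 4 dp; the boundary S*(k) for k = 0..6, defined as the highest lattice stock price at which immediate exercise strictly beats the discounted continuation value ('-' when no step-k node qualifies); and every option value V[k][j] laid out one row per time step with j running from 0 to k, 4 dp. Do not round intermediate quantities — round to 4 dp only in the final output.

Δt=0.14671  u=1.12565  d=0.88838  q=0.52208  discount=0.98790
step 7 (expiry): payoffs max(K−S,0) = 43.1455 27.2423 7.0918 0.0000 0.0000 0.0000 0.0000 0.0000
step 6: (k=6,j=0): S=67.0261, (K−S)⁺=35.6639, hold=34.4210 ⇒ V=35.6639 exercise | (k=6,j=1): S=84.9274, (K−S)⁺=17.7626, hold=16.5197 ⇒ V=17.7626 exercise | (k=6,j=2): S=107.6097, (K−S)⁺=0.0000, hold=3.3483 ⇒ V=3.3483 continue | (k=6,j=3): S=136.3500, (K−S)⁺=0.0000, hold=0.0000 ⇒ V=0.0000 continue | (k=6,j=4): S=172.7662, (K−S)⁺=0.0000, hold=0.0000 ⇒ V=0.0000 continue | (k=6,j=5): S=218.9085, (K−S)⁺=0.0000, hold=0.0000 ⇒ V=0.0000 continue | (k=6,j=6): S=277.3744, (K−S)⁺=0.0000, hold=0.0000 ⇒ V=0.0000 continue  boundary S*=84.9274
step 5: (k=5,j=0): S=75.4477, (K−S)⁺=27.2423, hold=25.9994 ⇒ V=27.2423 exercise | (k=5,j=1): S=95.5982, (K−S)⁺=7.0918, hold=10.1133 ⇒ V=10.1133 continue | (k=5,j=2): S=121.1304, (K−S)⁺=0.0000, hold=1.5808 ⇒ V=1.5808 continue | (k=5,j=3): S=153.4818, (K−S)⁺=0.0000, hold=0.0000 ⇒ V=0.0000 continue | (k=5,j=4): S=194.4737, (K−S)⁺=0.0000, hold=0.0000 ⇒ V=0.0000 continue | (k=5,j=5): S=246.4135, (K−S)⁺=0.0000, hold=0.0000 ⇒ V=0.0000 continue  boundary S*=75.4477
step 4: (k=4,j=0): S=84.9274, (K−S)⁺=17.7626, hold=18.0781 ⇒ V=18.0781 continue | (k=4,j=1): S=107.6097, (K−S)⁺=0.0000, hold=5.5902 ⇒ V=5.5902 continue | (k=4,j=2): S=136.3500, (K−S)⁺=0.0000, hold=0.7464 ⇒ V=0.7464 continue | (k=4,j=3): S=172.7662, (K−S)⁺=0.0000, hold=0.0000 ⇒ V=0.0000 continue | (k=4,j=4): S=218.9085, (K−S)⁺=0.0000, hold=0.0000 ⇒ V=0.0000 continue  boundary S*=-
step 3: (k=3,j=0): S=95.5982, (K−S)⁺=7.0918, hold=11.4185 ⇒ V=11.4185 continue | (k=3,j=1): S=121.1304, (K−S)⁺=0.0000, hold=3.0242 ⇒ V=3.0242 continue | (k=3,j=2): S=153.4818, (K−S)⁺=0.0000, hold=0.3524 ⇒ V=0.3524 continue | (k=3,j=3): S=194.4737, (K−S)⁺=0.0000, hold=0.0000 ⇒ V=0.0000 continue  boundary S*=-
step 2: (k=2,j=0): S=107.6097, (K−S)⁺=0.0000, hold=6.9508 ⇒ V=6.9508 continue | (k=2,j=1): S=136.3500, (K−S)⁺=0.0000, hold=1.6096 ⇒ V=1.6096 continue | (k=2,j=2): S=172.7662, (K−S)⁺=0.0000, hold=0.1664 ⇒ V=0.1664 continue  boundary S*=-
step 1: (k=1,j=0): S=121.1304, (K−S)⁺=0.0000, hold=4.1119 ⇒ V=4.1119 continue | (k=1,j=1): S=153.4818, (K−S)⁺=0.0000, hold=0.8458 ⇒ V=0.8458 continue  boundary S*=-
step 0: (k=0,j=0): S=136.3500, (K−S)⁺=0.0000, hold=2.3776 ⇒ V=2.3776 continue  boundary S*=-

price = 2.3776
boundary = - - - - - 75.4477 84.9274
tree:
2.3776
4.1119 0.8458
6.9508 1.6096 0.1664
11.4185 3.0242 0.3524 0.0000
18.0781 5.5902 0.7464 0.0000 0.0000
27.2423 10.1133 1.5808 0.0000 0.0000 0.0000
35.6639 17.7626 3.3483 0.0000 0.0000 0.0000 0.0000
43.1455 27.2423 7.0918 0.0000 0.0000 0.0000 0.0000 0.0000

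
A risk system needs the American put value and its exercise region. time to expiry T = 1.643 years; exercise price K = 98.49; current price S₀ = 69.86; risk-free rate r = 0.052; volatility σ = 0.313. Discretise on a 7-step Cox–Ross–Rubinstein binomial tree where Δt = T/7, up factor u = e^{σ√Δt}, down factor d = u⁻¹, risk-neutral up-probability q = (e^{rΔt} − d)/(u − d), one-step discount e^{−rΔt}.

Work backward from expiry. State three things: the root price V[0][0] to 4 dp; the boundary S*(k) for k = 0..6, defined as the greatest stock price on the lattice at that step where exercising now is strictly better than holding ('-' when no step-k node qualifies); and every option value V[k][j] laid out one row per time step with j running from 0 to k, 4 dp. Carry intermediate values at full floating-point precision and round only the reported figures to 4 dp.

Δt=0.23471, u=1.16374, d=0.85930, q=0.50250, disc=e^(-rΔt)=0.98787
k=7 terminal: V=max(K-S,0) → 74.3224 65.7600 54.1639 38.4595 17.1910 0.0000 0.0000 0.0000
k=6: j=0 S=28.1248 intr=70.3652 cont=69.1704 V=70.3652[EX]; j=1 S=38.0893 intr=60.4007 cont=59.2059 V=60.4007[EX]; j=2 S=51.5841 intr=46.9059 cont=45.7111 V=46.9059[EX]; j=3 S=69.8600 intr=28.6300 cont=27.4352 V=28.6300[EX]; j=4 S=94.6110 intr=3.8790 cont=8.4488 V=8.4488[hold]; j=5 S=128.1311 intr=0.0000 cont=0.0000 V=0.0000[hold]; j=6 S=173.5271 intr=0.0000 cont=0.0000 V=0.0000[hold]  S*(6)=69.8600
k=5: j=0 S=32.7300 intr=65.7600 cont=64.5652 V=65.7600[EX]; j=1 S=44.3261 intr=54.1639 cont=52.9692 V=54.1639[EX]; j=2 S=60.0305 intr=38.4595 cont=37.2647 V=38.4595[EX]; j=3 S=81.2990 intr=17.1910 cont=18.2647 V=18.2647[hold]; j=4 S=110.1027 intr=0.0000 cont=4.1523 V=4.1523[hold]; j=5 S=149.1114 intr=0.0000 cont=0.0000 V=0.0000[hold]  S*(5)=60.0305
k=4: j=0 S=38.0893 intr=60.4007 cont=59.2059 V=60.4007[EX]; j=1 S=51.5841 intr=46.9059 cont=45.7111 V=46.9059[EX]; j=2 S=69.8600 intr=28.6300 cont=27.9682 V=28.6300[EX]; j=3 S=94.6110 intr=3.8790 cont=11.0377 V=11.0377[hold]; j=4 S=128.1311 intr=0.0000 cont=2.0407 V=2.0407[hold]  S*(4)=69.8600
k=3: j=0 S=44.3261 intr=54.1639 cont=52.9692 V=54.1639[EX]; j=1 S=60.0305 intr=38.4595 cont=37.2647 V=38.4595[EX]; j=2 S=81.2990 intr=17.1910 cont=19.5498 V=19.5498[hold]; j=3 S=110.1027 intr=0.0000 cont=6.4377 V=6.4377[hold]  S*(3)=60.0305
k=2: j=0 S=51.5841 intr=46.9059 cont=45.7111 V=46.9059[EX]; j=1 S=69.8600 intr=28.6300 cont=28.6061 V=28.6300[EX]; j=2 S=94.6110 intr=3.8790 cont=12.8038 V=12.8038[hold]  S*(2)=69.8600
k=1: j=0 S=60.0305 intr=38.4595 cont=37.2647 V=38.4595[EX]; j=1 S=81.2990 intr=17.1910 cont=20.4265 V=20.4265[hold]  S*(1)=60.0305
k=0: j=0 S=69.8600 intr=28.6300 cont=29.0413 V=29.0413[hold]  S*(0)=-

price = 29.0413
boundary = - 60.0305 69.8600 60.0305 69.8600 60.0305 69.8600
tree:
29.0413
38.4595 20.4265
46.9059 28.6300 12.8038
54.1639 38.4595 19.5498 6.4377
60.4007 46.9059 28.6300 11.0377 2.0407
65.7600 54.1639 38.4595 18.2647 4.1523 0.0000
70.3652 60.4007 46.9059 28.6300 8.4488 0.0000 0.0000
74.3224 65.7600 54.1639 38.4595 17.1910 0.0000 0.0000 0.0000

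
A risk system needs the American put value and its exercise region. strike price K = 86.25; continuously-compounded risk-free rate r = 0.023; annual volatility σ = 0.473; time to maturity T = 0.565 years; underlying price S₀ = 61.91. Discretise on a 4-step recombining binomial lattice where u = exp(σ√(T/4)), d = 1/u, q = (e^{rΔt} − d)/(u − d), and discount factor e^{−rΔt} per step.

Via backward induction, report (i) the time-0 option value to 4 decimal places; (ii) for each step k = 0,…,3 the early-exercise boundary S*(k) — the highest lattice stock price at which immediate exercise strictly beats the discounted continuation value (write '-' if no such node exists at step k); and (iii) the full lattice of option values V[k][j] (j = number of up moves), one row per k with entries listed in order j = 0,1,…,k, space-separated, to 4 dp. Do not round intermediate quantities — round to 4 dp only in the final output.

price = 25.8763
boundary = - 51.8271 43.3863 51.8271
tree:
25.8763
34.4229 16.2154
42.8637 24.3797 6.9273
49.9297 34.4229 12.9850 0.0000
55.8450 42.8637 24.3400 0.0000 0.0000

params: Δt=0.14125 u=1.19455 d=0.83714 q=0.46478 e^(-rΔt)=0.99676
t_4 payoffs: 55.8450 42.8637 24.3400 0.0000 0.0000
t_3: node(3,0) S=36.3203 payoff=49.9297 vs cont=49.6500 → 49.9297 [stop]  node(3,1) S=51.8271 payoff=34.4229 vs cont=34.1432 → 34.4229 [stop]  node(3,2) S=73.9545 payoff=12.2955 vs cont=12.9850 → 12.9850 [wait]  node(3,3) S=105.5292 payoff=0.0000 vs cont=0.0000 → 0.0000 [wait]  ⇒ S*(3)=51.8271
t_2: node(2,0) S=43.3863 payoff=42.8637 vs cont=42.5839 → 42.8637 [stop]  node(2,1) S=61.9100 payoff=24.3400 vs cont=24.3797 → 24.3797 [wait]  node(2,2) S=88.3423 payoff=0.0000 vs cont=6.9273 → 6.9273 [wait]  ⇒ S*(2)=43.3863
t_1: node(1,0) S=51.8271 payoff=34.4229 vs cont=34.1616 → 34.4229 [stop]  node(1,1) S=73.9545 payoff=12.2955 vs cont=16.2154 → 16.2154 [wait]  ⇒ S*(1)=51.8271
t_0: node(0,0) S=61.9100 payoff=24.3400 vs cont=25.8763 → 25.8763 [wait]  ⇒ S*(0)=-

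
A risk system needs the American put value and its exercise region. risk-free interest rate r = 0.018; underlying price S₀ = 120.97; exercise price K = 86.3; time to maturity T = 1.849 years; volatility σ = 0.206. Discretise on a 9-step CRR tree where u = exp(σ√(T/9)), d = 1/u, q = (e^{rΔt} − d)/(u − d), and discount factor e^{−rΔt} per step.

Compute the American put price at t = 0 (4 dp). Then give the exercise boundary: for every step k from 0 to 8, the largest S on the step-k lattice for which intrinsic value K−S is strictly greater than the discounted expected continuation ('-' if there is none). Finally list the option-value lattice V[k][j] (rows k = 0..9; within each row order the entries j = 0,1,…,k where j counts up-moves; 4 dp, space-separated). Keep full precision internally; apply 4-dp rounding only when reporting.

price = 1.2363
boundary = - - - - - - - 62.9249 69.0833
tree:
1.2363
2.0432 0.4271
3.3147 0.7690 0.0836
5.2580 1.3686 0.1666 0.0000
8.1143 2.4006 0.3322 0.0000 0.0000
12.1004 4.1323 0.6622 0.0000 0.0000 0.0000
17.2819 6.9358 1.3200 0.0000 0.0000 0.0000 0.0000
23.3751 11.2314 2.6312 0.0000 0.0000 0.0000 0.0000 0.0000
28.9845 17.2167 5.2451 0.0000 0.0000 0.0000 0.0000 0.0000 0.0000
34.0939 23.3751 10.4555 0.0000 0.0000 0.0000 0.0000 0.0000 0.0000 0.0000

Δt=0.20544  u=1.09787  d=0.91086  q=0.49648  discount=0.99631
step 9 (expiry): payoffs max(K−S,0) = 34.0939 23.3751 10.4555 0.0000 0.0000 0.0000 0.0000 0.0000 0.0000 0.0000
step 8: (k=8,j=0): S=57.3155, (K−S)⁺=28.9845, hold=28.6660 ⇒ V=28.9845 exercise | (k=8,j=1): S=69.0833, (K−S)⁺=17.2167, hold=16.8981 ⇒ V=17.2167 exercise | (k=8,j=2): S=83.2673, (K−S)⁺=3.0327, hold=5.2451 ⇒ V=5.2451 continue | (k=8,j=3): S=100.3636, (K−S)⁺=0.0000, hold=0.0000 ⇒ V=0.0000 continue | (k=8,j=4): S=120.9700, (K−S)⁺=0.0000, hold=0.0000 ⇒ V=0.0000 continue | (k=8,j=5): S=145.8073, (K−S)⁺=0.0000, hold=0.0000 ⇒ V=0.0000 continue | (k=8,j=6): S=175.7440, (K−S)⁺=0.0000, hold=0.0000 ⇒ V=0.0000 continue | (k=8,j=7): S=211.8274, (K−S)⁺=0.0000, hold=0.0000 ⇒ V=0.0000 continue | (k=8,j=8): S=255.3193, (K−S)⁺=0.0000, hold=0.0000 ⇒ V=0.0000 continue  boundary S*=69.0833
step 7: (k=7,j=0): S=62.9249, (K−S)⁺=23.3751, hold=23.0566 ⇒ V=23.3751 exercise | (k=7,j=1): S=75.8445, (K−S)⁺=10.4555, hold=11.2314 ⇒ V=11.2314 continue | (k=7,j=2): S=91.4167, (K−S)⁺=0.0000, hold=2.6312 ⇒ V=2.6312 continue | (k=7,j=3): S=110.1861, (K−S)⁺=0.0000, hold=0.0000 ⇒ V=0.0000 continue | (k=7,j=4): S=132.8093, (K−S)⁺=0.0000, hold=0.0000 ⇒ V=0.0000 continue | (k=7,j=5): S=160.0774, (K−S)⁺=0.0000, hold=0.0000 ⇒ V=0.0000 continue | (k=7,j=6): S=192.9440, (K−S)⁺=0.0000, hold=0.0000 ⇒ V=0.0000 continue | (k=7,j=7): S=232.5588, (K−S)⁺=0.0000, hold=0.0000 ⇒ V=0.0000 continue  boundary S*=62.9249
step 6: (k=6,j=0): S=69.0833, (K−S)⁺=17.2167, hold=17.2819 ⇒ V=17.2819 continue | (k=6,j=1): S=83.2673, (K−S)⁺=3.0327, hold=6.9358 ⇒ V=6.9358 continue | (k=6,j=2): S=100.3636, (K−S)⁺=0.0000, hold=1.3200 ⇒ V=1.3200 continue | (k=6,j=3): S=120.9700, (K−S)⁺=0.0000, hold=0.0000 ⇒ V=0.0000 continue | (k=6,j=4): S=145.8073, (K−S)⁺=0.0000, hold=0.0000 ⇒ V=0.0000 continue | (k=6,j=5): S=175.7440, (K−S)⁺=0.0000, hold=0.0000 ⇒ V=0.0000 continue | (k=6,j=6): S=211.8274, (K−S)⁺=0.0000, hold=0.0000 ⇒ V=0.0000 continue  boundary S*=-
step 5: (k=5,j=0): S=75.8445, (K−S)⁺=10.4555, hold=12.1004 ⇒ V=12.1004 continue | (k=5,j=1): S=91.4167, (K−S)⁺=0.0000, hold=4.1323 ⇒ V=4.1323 continue | (k=5,j=2): S=110.1861, (K−S)⁺=0.0000, hold=0.6622 ⇒ V=0.6622 continue | (k=5,j=3): S=132.8093, (K−S)⁺=0.0000, hold=0.0000 ⇒ V=0.0000 continue | (k=5,j=4): S=160.0774, (K−S)⁺=0.0000, hold=0.0000 ⇒ V=0.0000 continue | (k=5,j=5): S=192.9440, (K−S)⁺=0.0000, hold=0.0000 ⇒ V=0.0000 continue  boundary S*=-
step 4: (k=4,j=0): S=83.2673, (K−S)⁺=3.0327, hold=8.1143 ⇒ V=8.1143 continue | (k=4,j=1): S=100.3636, (K−S)⁺=0.0000, hold=2.4006 ⇒ V=2.4006 continue | (k=4,j=2): S=120.9700, (K−S)⁺=0.0000, hold=0.3322 ⇒ V=0.3322 continue | (k=4,j=3): S=145.8073, (K−S)⁺=0.0000, hold=0.0000 ⇒ V=0.0000 continue | (k=4,j=4): S=175.7440, (K−S)⁺=0.0000, hold=0.0000 ⇒ V=0.0000 continue  boundary S*=-
step 3: (k=3,j=0): S=91.4167, (K−S)⁺=0.0000, hold=5.2580 ⇒ V=5.2580 continue | (k=3,j=1): S=110.1861, (K−S)⁺=0.0000, hold=1.3686 ⇒ V=1.3686 continue | (k=3,j=2): S=132.8093, (K−S)⁺=0.0000, hold=0.1666 ⇒ V=0.1666 continue | (k=3,j=3): S=160.0774, (K−S)⁺=0.0000, hold=0.0000 ⇒ V=0.0000 continue  boundary S*=-
step 2: (k=2,j=0): S=100.3636, (K−S)⁺=0.0000, hold=3.3147 ⇒ V=3.3147 continue | (k=2,j=1): S=120.9700, (K−S)⁺=0.0000, hold=0.7690 ⇒ V=0.7690 continue | (k=2,j=2): S=145.8073, (K−S)⁺=0.0000, hold=0.0836 ⇒ V=0.0836 continue  boundary S*=-
step 1: (k=1,j=0): S=110.1861, (K−S)⁺=0.0000, hold=2.0432 ⇒ V=2.0432 continue | (k=1,j=1): S=132.8093, (K−S)⁺=0.0000, hold=0.4271 ⇒ V=0.4271 continue  boundary S*=-
step 0: (k=0,j=0): S=120.9700, (K−S)⁺=0.0000, hold=1.2363 ⇒ V=1.2363 continue  boundary S*=-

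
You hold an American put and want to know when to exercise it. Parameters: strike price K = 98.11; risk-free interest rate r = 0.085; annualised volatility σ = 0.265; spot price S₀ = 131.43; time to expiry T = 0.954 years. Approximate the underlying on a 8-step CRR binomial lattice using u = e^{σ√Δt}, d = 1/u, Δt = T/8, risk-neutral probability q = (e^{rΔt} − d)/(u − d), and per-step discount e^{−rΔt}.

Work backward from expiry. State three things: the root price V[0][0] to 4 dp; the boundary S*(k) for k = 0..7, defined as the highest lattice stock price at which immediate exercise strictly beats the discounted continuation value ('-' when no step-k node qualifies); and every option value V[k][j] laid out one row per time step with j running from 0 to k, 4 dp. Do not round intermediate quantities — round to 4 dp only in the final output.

price = 1.0817
boundary = - - - - - 83.1726 75.8992 83.1726
tree:
1.0817
1.9255 0.3623
3.3586 0.7053 0.0682
5.7142 1.3567 0.1475 0.0000
9.4241 2.5693 0.3190 0.0000 0.0000
14.9374 4.7683 0.6895 0.0000 0.0000 0.0000
22.2108 8.6090 1.4907 0.0000 0.0000 0.0000 0.0000
28.8481 14.9374 3.2227 0.0000 0.0000 0.0000 0.0000 0.0000
34.9050 22.2108 6.9671 0.0000 0.0000 0.0000 0.0000 0.0000 0.0000

Δt=0.11925, u=1.09583, d=0.91255, q=0.53272, disc=e^(-rΔt)=0.98991
k=8 terminal: V=max(K-S,0) → 34.9050 22.2108 6.9671 0.0000 0.0000 0.0000 0.0000 0.0000 0.0000
k=7: j=0 S=69.2619 intr=28.8481 cont=27.8587 V=28.8481[EX]; j=1 S=83.1726 intr=14.9374 cont=13.9480 V=14.9374[EX]; j=2 S=99.8771 intr=0.0000 cont=3.2227 V=3.2227[hold]; j=3 S=119.9366 intr=0.0000 cont=0.0000 V=0.0000[hold]; j=4 S=144.0248 intr=0.0000 cont=0.0000 V=0.0000[hold]; j=5 S=172.9510 intr=0.0000 cont=0.0000 V=0.0000[hold]; j=6 S=207.6868 intr=0.0000 cont=0.0000 V=0.0000[hold]; j=7 S=249.3990 intr=0.0000 cont=0.0000 V=0.0000[hold]  S*(7)=83.1726
k=6: j=0 S=75.8992 intr=22.2108 cont=21.2214 V=22.2108[EX]; j=1 S=91.1429 intr=6.9671 cont=8.6090 V=8.6090[hold]; j=2 S=109.4482 intr=0.0000 cont=1.4907 V=1.4907[hold]; j=3 S=131.4300 intr=0.0000 cont=0.0000 V=0.0000[hold]; j=4 S=157.8266 intr=0.0000 cont=0.0000 V=0.0000[hold]; j=5 S=189.5248 intr=0.0000 cont=0.0000 V=0.0000[hold]; j=6 S=227.5893 intr=0.0000 cont=0.0000 V=0.0000[hold]  S*(6)=75.8992
k=5: j=0 S=83.1726 intr=14.9374 cont=14.8139 V=14.9374[EX]; j=1 S=99.8771 intr=0.0000 cont=4.7683 V=4.7683[hold]; j=2 S=119.9366 intr=0.0000 cont=0.6895 V=0.6895[hold]; j=3 S=144.0248 intr=0.0000 cont=0.0000 V=0.0000[hold]; j=4 S=172.9510 intr=0.0000 cont=0.0000 V=0.0000[hold]; j=5 S=207.6868 intr=0.0000 cont=0.0000 V=0.0000[hold]  S*(5)=83.1726
k=4: j=0 S=91.1429 intr=6.9671 cont=9.4241 V=9.4241[hold]; j=1 S=109.4482 intr=0.0000 cont=2.5693 V=2.5693[hold]; j=2 S=131.4300 intr=0.0000 cont=0.3190 V=0.3190[hold]; j=3 S=157.8266 intr=0.0000 cont=0.0000 V=0.0000[hold]; j=4 S=189.5248 intr=0.0000 cont=0.0000 V=0.0000[hold]  S*(4)=-
k=3: j=0 S=99.8771 intr=0.0000 cont=5.7142 V=5.7142[hold]; j=1 S=119.9366 intr=0.0000 cont=1.3567 V=1.3567[hold]; j=2 S=144.0248 intr=0.0000 cont=0.1475 V=0.1475[hold]; j=3 S=172.9510 intr=0.0000 cont=0.0000 V=0.0000[hold]  S*(3)=-
k=2: j=0 S=109.4482 intr=0.0000 cont=3.3586 V=3.3586[hold]; j=1 S=131.4300 intr=0.0000 cont=0.7053 V=0.7053[hold]; j=2 S=157.8266 intr=0.0000 cont=0.0682 V=0.0682[hold]  S*(2)=-
k=1: j=0 S=119.9366 intr=0.0000 cont=1.9255 V=1.9255[hold]; j=1 S=144.0248 intr=0.0000 cont=0.3623 V=0.3623[hold]  S*(1)=-
k=0: j=0 S=131.4300 intr=0.0000 cont=1.0817 V=1.0817[hold]  S*(0)=-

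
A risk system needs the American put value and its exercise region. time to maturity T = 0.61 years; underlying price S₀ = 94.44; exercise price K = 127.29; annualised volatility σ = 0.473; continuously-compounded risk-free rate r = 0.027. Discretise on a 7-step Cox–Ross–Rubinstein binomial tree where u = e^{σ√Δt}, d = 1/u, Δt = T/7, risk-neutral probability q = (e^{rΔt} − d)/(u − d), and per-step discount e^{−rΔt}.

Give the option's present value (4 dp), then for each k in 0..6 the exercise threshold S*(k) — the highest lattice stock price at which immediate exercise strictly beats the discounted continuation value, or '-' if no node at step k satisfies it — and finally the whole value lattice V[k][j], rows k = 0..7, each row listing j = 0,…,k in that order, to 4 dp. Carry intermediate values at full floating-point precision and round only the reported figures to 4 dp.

price = 36.7626
boundary = - - 71.4291 62.1205 71.4291 82.1326 94.4400
tree:
36.7626
46.0732 26.5951
55.8609 35.4217 16.9151
65.1695 45.4299 24.4720 8.5985
73.2650 55.8609 34.0600 13.9349 2.7089
80.3055 65.1695 45.1574 21.8926 5.1578 0.0000
86.4285 73.2650 55.8609 32.8500 9.8205 0.0000 0.0000
91.7536 80.3055 65.1695 45.1574 18.6984 0.0000 0.0000 0.0000

Δt=0.08714, u=1.14985, d=0.86968, q=0.47356, disc=e^(-rΔt)=0.99765
k=7 terminal: V=max(K-S,0) → 91.7536 80.3055 65.1695 45.1574 18.6984 0.0000 0.0000 0.0000
k=6: j=0 S=40.8615 intr=86.4285 cont=86.1294 V=86.4285[EX]; j=1 S=54.0250 intr=73.2650 cont=72.9659 V=73.2650[EX]; j=2 S=71.4291 intr=55.8609 cont=55.5617 V=55.8609[EX]; j=3 S=94.4400 intr=32.8500 cont=32.5509 V=32.8500[EX]; j=4 S=124.8638 intr=2.4262 cont=9.8205 V=9.8205[hold]; j=5 S=165.0886 intr=0.0000 cont=0.0000 V=0.0000[hold]; j=6 S=218.2719 intr=0.0000 cont=0.0000 V=0.0000[hold]  S*(6)=94.4400
k=5: j=0 S=46.9845 intr=80.3055 cont=80.0064 V=80.3055[EX]; j=1 S=62.1205 intr=65.1695 cont=64.8703 V=65.1695[EX]; j=2 S=82.1326 intr=45.1574 cont=44.8582 V=45.1574[EX]; j=3 S=108.5916 intr=18.6984 cont=21.8926 V=21.8926[hold]; j=4 S=143.5744 intr=0.0000 cont=5.1578 V=5.1578[hold]; j=5 S=189.8268 intr=0.0000 cont=0.0000 V=0.0000[hold]  S*(5)=82.1326
k=4: j=0 S=54.0250 intr=73.2650 cont=72.9659 V=73.2650[EX]; j=1 S=71.4291 intr=55.8609 cont=55.5617 V=55.8609[EX]; j=2 S=94.4400 intr=32.8500 cont=34.0600 V=34.0600[hold]; j=3 S=124.8638 intr=2.4262 cont=13.9349 V=13.9349[hold]; j=4 S=165.0886 intr=0.0000 cont=2.7089 V=2.7089[hold]  S*(4)=71.4291
k=3: j=0 S=62.1205 intr=65.1695 cont=64.8703 V=65.1695[EX]; j=1 S=82.1326 intr=45.1574 cont=45.4299 V=45.4299[hold]; j=2 S=108.5916 intr=18.6984 cont=24.4720 V=24.4720[hold]; j=3 S=143.5744 intr=0.0000 cont=8.5985 V=8.5985[hold]  S*(3)=62.1205
k=2: j=0 S=71.4291 intr=55.8609 cont=55.6905 V=55.8609[EX]; j=1 S=94.4400 intr=32.8500 cont=35.4217 V=35.4217[hold]; j=2 S=124.8638 intr=2.4262 cont=16.9151 V=16.9151[hold]  S*(2)=71.4291
k=1: j=0 S=82.1326 intr=45.1574 cont=46.0732 V=46.0732[hold]; j=1 S=108.5916 intr=18.6984 cont=26.5951 V=26.5951[hold]  S*(1)=-
k=0: j=0 S=94.4400 intr=32.8500 cont=36.7626 V=36.7626[hold]  S*(0)=-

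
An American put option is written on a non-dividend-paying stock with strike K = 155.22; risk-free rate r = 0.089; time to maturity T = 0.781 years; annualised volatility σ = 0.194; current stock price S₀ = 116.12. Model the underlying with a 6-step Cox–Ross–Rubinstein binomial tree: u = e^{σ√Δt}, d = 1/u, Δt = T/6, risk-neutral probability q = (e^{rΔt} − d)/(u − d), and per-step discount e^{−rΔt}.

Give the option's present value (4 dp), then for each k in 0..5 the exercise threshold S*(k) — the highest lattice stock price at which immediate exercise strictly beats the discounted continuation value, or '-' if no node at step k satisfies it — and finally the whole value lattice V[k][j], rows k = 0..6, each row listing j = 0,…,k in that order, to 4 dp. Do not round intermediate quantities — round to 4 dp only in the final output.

Δt=0.13017, u=1.07250, d=0.93240, q=0.56568, disc=e^(-rΔt)=0.98848
k=6 terminal: V=max(K-S,0) → 78.9203 67.4558 54.2686 39.1000 21.6522 1.5828 0.0000
k=5: j=0 S=81.8314 intr=73.3886 cont=71.6007 V=73.3886[EX]; j=1 S=94.1272 intr=61.0928 cont=59.3050 V=61.0928[EX]; j=2 S=108.2704 intr=46.9496 cont=45.1618 V=46.9496[EX]; j=3 S=124.5387 intr=30.6813 cont=28.8935 V=30.6813[EX]; j=4 S=143.2515 intr=11.9685 cont=10.1807 V=11.9685[EX]; j=5 S=164.7760 intr=0.0000 cont=0.6795 V=0.6795[hold]  S*(5)=143.2515
k=4: j=0 S=87.7642 intr=67.4558 cont=65.6679 V=67.4558[EX]; j=1 S=100.9514 intr=54.2686 cont=52.4808 V=54.2686[EX]; j=2 S=116.1200 intr=39.1000 cont=37.3122 V=39.1000[EX]; j=3 S=133.5678 intr=21.6522 cont=19.8644 V=21.6522[EX]; j=4 S=153.6372 intr=1.5828 cont=5.5183 V=5.5183[hold]  S*(4)=133.5678
k=3: j=0 S=94.1272 intr=61.0928 cont=59.3050 V=61.0928[EX]; j=1 S=108.2704 intr=46.9496 cont=45.1618 V=46.9496[EX]; j=2 S=124.5387 intr=30.6813 cont=28.8935 V=30.6813[EX]; j=3 S=143.2515 intr=11.9685 cont=12.3813 V=12.3813[hold]  S*(3)=124.5387
k=2: j=0 S=100.9514 intr=54.2686 cont=52.4808 V=54.2686[EX]; j=1 S=116.1200 intr=39.1000 cont=37.3122 V=39.1000[EX]; j=2 S=133.5678 intr=21.6522 cont=20.0952 V=21.6522[EX]  S*(2)=133.5678
k=1: j=0 S=108.2704 intr=46.9496 cont=45.1618 V=46.9496[EX]; j=1 S=124.5387 intr=30.6813 cont=28.8935 V=30.6813[EX]  S*(1)=124.5387
k=0: j=0 S=116.1200 intr=39.1000 cont=37.3122 V=39.1000[EX]  S*(0)=116.1200

price = 39.1000
boundary = 116.1200 124.5387 133.5678 124.5387 133.5678 143.2515
tree:
39.1000
46.9496 30.6813
54.2686 39.1000 21.6522
61.0928 46.9496 30.6813 12.3813
67.4558 54.2686 39.1000 21.6522 5.5183
73.3886 61.0928 46.9496 30.6813 11.9685 0.6795
78.9203 67.4558 54.2686 39.1000 21.6522 1.5828 0.0000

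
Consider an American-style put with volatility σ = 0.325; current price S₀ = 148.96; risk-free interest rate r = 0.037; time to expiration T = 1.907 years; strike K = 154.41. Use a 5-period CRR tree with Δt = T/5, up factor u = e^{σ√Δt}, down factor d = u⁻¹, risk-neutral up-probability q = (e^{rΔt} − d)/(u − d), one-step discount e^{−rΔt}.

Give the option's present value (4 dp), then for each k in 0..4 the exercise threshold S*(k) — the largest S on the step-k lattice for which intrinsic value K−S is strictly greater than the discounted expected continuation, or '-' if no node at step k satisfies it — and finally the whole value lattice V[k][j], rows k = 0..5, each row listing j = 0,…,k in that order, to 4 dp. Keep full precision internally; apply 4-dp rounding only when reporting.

price = 25.8114
boundary = - - 99.7088 81.5765 99.7088
tree:
25.8114
38.3481 13.2637
54.7012 22.1177 4.2564
72.8335 35.6693 8.3848 0.0000
87.6684 54.7012 16.5176 0.0000 0.0000
99.8055 72.8335 32.5387 0.0000 0.0000 0.0000

params: Δt=0.38140 u=1.22227 d=0.81815 q=0.48516 e^(-rΔt)=0.98599
t_5 payoffs: 99.8055 72.8335 32.5387 0.0000 0.0000 0.0000
t_4: node(4,0) S=66.7416 payoff=87.6684 vs cont=85.5047 → 87.6684 [stop]  node(4,1) S=99.7088 payoff=54.7012 vs cont=52.5375 → 54.7012 [stop]  node(4,2) S=148.9600 payoff=5.4500 vs cont=16.5176 → 16.5176 [wait]  node(4,3) S=222.5390 payoff=0.0000 vs cont=0.0000 → 0.0000 [wait]  node(4,4) S=332.4623 payoff=0.0000 vs cont=0.0000 → 0.0000 [wait]  ⇒ S*(4)=99.7088
t_3: node(3,0) S=81.5765 payoff=72.8335 vs cont=70.6698 → 72.8335 [stop]  node(3,1) S=121.8713 payoff=32.5387 vs cont=35.6693 → 35.6693 [wait]  node(3,2) S=182.0698 payoff=0.0000 vs cont=8.3848 → 8.3848 [wait]  node(3,3) S=272.0033 payoff=0.0000 vs cont=0.0000 → 0.0000 [wait]  ⇒ S*(3)=81.5765
t_2: node(2,0) S=99.7088 payoff=54.7012 vs cont=54.0351 → 54.7012 [stop]  node(2,1) S=148.9600 payoff=5.4500 vs cont=22.1177 → 22.1177 [wait]  node(2,2) S=222.5390 payoff=0.0000 vs cont=4.2564 → 4.2564 [wait]  ⇒ S*(2)=99.7088
t_1: node(1,0) S=121.8713 payoff=32.5387 vs cont=38.3481 → 38.3481 [wait]  node(1,1) S=182.0698 payoff=0.0000 vs cont=13.2637 → 13.2637 [wait]  ⇒ S*(1)=-
t_0: node(0,0) S=148.9600 payoff=5.4500 vs cont=25.8114 → 25.8114 [wait]  ⇒ S*(0)=-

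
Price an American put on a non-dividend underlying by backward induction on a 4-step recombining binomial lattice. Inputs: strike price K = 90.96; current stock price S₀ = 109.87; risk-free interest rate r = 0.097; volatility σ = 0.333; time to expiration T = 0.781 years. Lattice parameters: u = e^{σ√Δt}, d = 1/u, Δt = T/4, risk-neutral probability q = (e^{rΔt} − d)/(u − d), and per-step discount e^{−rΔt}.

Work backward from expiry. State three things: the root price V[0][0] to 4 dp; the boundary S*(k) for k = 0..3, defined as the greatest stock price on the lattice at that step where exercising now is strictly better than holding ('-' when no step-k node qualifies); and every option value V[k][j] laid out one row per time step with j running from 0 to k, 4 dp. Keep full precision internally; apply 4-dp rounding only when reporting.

Δt=0.19525  u=1.15852  d=0.86317  q=0.52802  discount=0.98124
step 4 (expiry): payoffs max(K−S,0) = 29.9690 9.0999 0.0000 0.0000 0.0000
step 3: (k=3,j=0): S=70.6592, (K−S)⁺=20.3008, hold=18.5943 ⇒ V=20.3008 exercise | (k=3,j=1): S=94.8365, (K−S)⁺=0.0000, hold=4.2144 ⇒ V=4.2144 continue | (k=3,j=2): S=127.2866, (K−S)⁺=0.0000, hold=0.0000 ⇒ V=0.0000 continue | (k=3,j=3): S=170.8399, (K−S)⁺=0.0000, hold=0.0000 ⇒ V=0.0000 continue  boundary S*=70.6592
step 2: (k=2,j=0): S=81.8601, (K−S)⁺=9.0999, hold=11.5854 ⇒ V=11.5854 continue | (k=2,j=1): S=109.8700, (K−S)⁺=0.0000, hold=1.9518 ⇒ V=1.9518 continue | (k=2,j=2): S=147.4640, (K−S)⁺=0.0000, hold=0.0000 ⇒ V=0.0000 continue  boundary S*=-
step 1: (k=1,j=0): S=94.8365, (K−S)⁺=0.0000, hold=6.3768 ⇒ V=6.3768 continue | (k=1,j=1): S=127.2866, (K−S)⁺=0.0000, hold=0.9039 ⇒ V=0.9039 continue  boundary S*=-
step 0: (k=0,j=0): S=109.8700, (K−S)⁺=0.0000, hold=3.4216 ⇒ V=3.4216 continue  boundary S*=-

price = 3.4216
boundary = - - - 70.6592
tree:
3.4216
6.3768 0.9039
11.5854 1.9518 0.0000
20.3008 4.2144 0.0000 0.0000
29.9690 9.0999 0.0000 0.0000 0.0000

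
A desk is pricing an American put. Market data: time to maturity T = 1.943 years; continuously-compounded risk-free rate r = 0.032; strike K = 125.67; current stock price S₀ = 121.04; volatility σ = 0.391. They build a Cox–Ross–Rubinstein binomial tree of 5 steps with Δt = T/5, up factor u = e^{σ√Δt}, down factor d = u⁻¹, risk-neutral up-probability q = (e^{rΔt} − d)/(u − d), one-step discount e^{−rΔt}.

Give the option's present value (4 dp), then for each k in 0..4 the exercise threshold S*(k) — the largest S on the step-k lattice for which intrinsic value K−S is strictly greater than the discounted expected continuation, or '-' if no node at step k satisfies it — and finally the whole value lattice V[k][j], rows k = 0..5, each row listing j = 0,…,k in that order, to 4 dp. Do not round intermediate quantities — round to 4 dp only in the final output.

Δt=0.38860  u=1.27601  d=0.78369  q=0.46478  discount=0.98764
step 5 (expiry): payoffs max(K−S,0) = 89.8890 67.4110 30.8121 0.0000 0.0000 0.0000
step 4: (k=4,j=0): S=45.6571, (K−S)⁺=80.0129, hold=78.4599 ⇒ V=80.0129 exercise | (k=4,j=1): S=74.3393, (K−S)⁺=51.3307, hold=49.7777 ⇒ V=51.3307 exercise | (k=4,j=2): S=121.0400, (K−S)⁺=4.6300, hold=16.2874 ⇒ V=16.2874 continue | (k=4,j=3): S=197.0786, (K−S)⁺=0.0000, hold=0.0000 ⇒ V=0.0000 continue | (k=4,j=4): S=320.8854, (K−S)⁺=0.0000, hold=0.0000 ⇒ V=0.0000 continue  boundary S*=74.3393
step 3: (k=3,j=0): S=58.2590, (K−S)⁺=67.4110, hold=65.8579 ⇒ V=67.4110 exercise | (k=3,j=1): S=94.8579, (K−S)⁺=30.8121, hold=34.6102 ⇒ V=34.6102 continue | (k=3,j=2): S=154.4487, (K−S)⁺=0.0000, hold=8.6096 ⇒ V=8.6096 continue | (k=3,j=3): S=251.4749, (K−S)⁺=0.0000, hold=0.0000 ⇒ V=0.0000 continue  boundary S*=58.2590
step 2: (k=2,j=0): S=74.3393, (K−S)⁺=51.3307, hold=51.5211 ⇒ V=51.5211 continue | (k=2,j=1): S=121.0400, (K−S)⁺=4.6300, hold=22.2472 ⇒ V=22.2472 continue | (k=2,j=2): S=197.0786, (K−S)⁺=0.0000, hold=4.5511 ⇒ V=4.5511 continue  boundary S*=-
step 1: (k=1,j=0): S=94.8579, (K−S)⁺=30.8121, hold=37.4466 ⇒ V=37.4466 continue | (k=1,j=1): S=154.4487, (K−S)⁺=0.0000, hold=13.8491 ⇒ V=13.8491 continue  boundary S*=-
step 0: (k=0,j=0): S=121.0400, (K−S)⁺=4.6300, hold=26.1517 ⇒ V=26.1517 continue  boundary S*=-

price = 26.1517
boundary = - - - 58.2590 74.3393
tree:
26.1517
37.4466 13.8491
51.5211 22.2472 4.5511
67.4110 34.6102 8.6096 0.0000
80.0129 51.3307 16.2874 0.0000 0.0000
89.8890 67.4110 30.8121 0.0000 0.0000 0.0000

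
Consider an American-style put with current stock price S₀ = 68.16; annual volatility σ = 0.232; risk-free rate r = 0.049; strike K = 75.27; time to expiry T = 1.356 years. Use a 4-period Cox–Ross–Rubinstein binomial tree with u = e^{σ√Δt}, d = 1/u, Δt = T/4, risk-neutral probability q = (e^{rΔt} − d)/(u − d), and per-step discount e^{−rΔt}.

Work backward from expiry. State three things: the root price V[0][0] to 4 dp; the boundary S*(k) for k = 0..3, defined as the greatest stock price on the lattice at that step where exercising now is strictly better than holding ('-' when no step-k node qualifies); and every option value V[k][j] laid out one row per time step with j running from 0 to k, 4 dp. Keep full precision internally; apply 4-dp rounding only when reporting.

price = 9.8827
boundary = - 59.5478 52.0237 59.5478
tree:
9.8827
15.7222 4.9779
23.2463 9.0112 1.5316
29.8196 15.7222 3.3000 0.0000
35.5624 23.2463 7.1100 0.0000 0.0000

Δt=0.33900, u=1.14463, d=0.87365, q=0.52809, disc=e^(-rΔt)=0.98353
k=4 terminal: V=max(K-S,0) → 35.5624 23.2463 7.1100 0.0000 0.0000
k=3: j=0 S=45.4504 intr=29.8196 cont=28.5797 V=29.8196[EX]; j=1 S=59.5478 intr=15.7222 cont=14.4822 V=15.7222[EX]; j=2 S=78.0178 intr=0.0000 cont=3.3000 V=3.3000[hold]; j=3 S=102.2167 intr=0.0000 cont=0.0000 V=0.0000[hold]  S*(3)=59.5478
k=2: j=0 S=52.0237 intr=23.2463 cont=22.0063 V=23.2463[EX]; j=1 S=68.1600 intr=7.1100 cont=9.0112 V=9.0112[hold]; j=2 S=89.3013 intr=0.0000 cont=1.5316 V=1.5316[hold]  S*(2)=52.0237
k=1: j=0 S=59.5478 intr=15.7222 cont=15.4697 V=15.7222[EX]; j=1 S=78.0178 intr=0.0000 cont=4.9779 V=4.9779[hold]  S*(1)=59.5478
k=0: j=0 S=68.1600 intr=7.1100 cont=9.8827 V=9.8827[hold]  S*(0)=-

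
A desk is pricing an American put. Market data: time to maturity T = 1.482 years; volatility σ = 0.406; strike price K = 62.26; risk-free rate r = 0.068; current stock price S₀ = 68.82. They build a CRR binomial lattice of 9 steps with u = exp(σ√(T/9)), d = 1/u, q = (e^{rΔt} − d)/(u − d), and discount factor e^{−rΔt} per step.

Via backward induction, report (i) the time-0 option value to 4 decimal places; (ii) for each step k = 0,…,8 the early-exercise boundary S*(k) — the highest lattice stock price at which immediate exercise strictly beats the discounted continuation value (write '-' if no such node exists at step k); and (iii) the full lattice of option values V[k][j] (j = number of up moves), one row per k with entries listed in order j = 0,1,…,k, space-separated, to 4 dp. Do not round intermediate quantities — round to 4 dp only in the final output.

Δt=0.16467  u=1.17910  d=0.84810  q=0.49292  discount=0.98887
step 9 (expiry): payoffs max(K−S,0) = 46.6372 40.5400 32.0631 20.2780 3.8934 0.0000 0.0000 0.0000 0.0000 0.0000
step 8: (k=8,j=0): S=18.4209, (K−S)⁺=43.8391, hold=43.1459 ⇒ V=43.8391 exercise | (k=8,j=1): S=25.6101, (K−S)⁺=36.6499, hold=35.9566 ⇒ V=36.6499 exercise | (k=8,j=2): S=35.6051, (K−S)⁺=26.6549, hold=25.9616 ⇒ V=26.6549 exercise | (k=8,j=3): S=49.5009, (K−S)⁺=12.7591, hold=12.0658 ⇒ V=12.7591 exercise | (k=8,j=4): S=68.8200, (K−S)⁺=0.0000, hold=1.9523 ⇒ V=1.9523 continue | (k=8,j=5): S=95.6788, (K−S)⁺=0.0000, hold=0.0000 ⇒ V=0.0000 continue | (k=8,j=6): S=133.0200, (K−S)⁺=0.0000, hold=0.0000 ⇒ V=0.0000 continue | (k=8,j=7): S=184.9346, (K−S)⁺=0.0000, hold=0.0000 ⇒ V=0.0000 continue | (k=8,j=8): S=257.1102, (K−S)⁺=0.0000, hold=0.0000 ⇒ V=0.0000 continue  boundary S*=49.5009
step 7: (k=7,j=0): S=21.7200, (K−S)⁺=40.5400, hold=39.8467 ⇒ V=40.5400 exercise | (k=7,j=1): S=30.1969, (K−S)⁺=32.0631, hold=31.3699 ⇒ V=32.0631 exercise | (k=7,j=2): S=41.9820, (K−S)⁺=20.2780, hold=19.5848 ⇒ V=20.2780 exercise | (k=7,j=3): S=58.3666, (K−S)⁺=3.8934, hold=7.3494 ⇒ V=7.3494 continue | (k=7,j=4): S=81.1457, (K−S)⁺=0.0000, hold=0.9789 ⇒ V=0.9789 continue | (k=7,j=5): S=112.8149, (K−S)⁺=0.0000, hold=0.0000 ⇒ V=0.0000 continue | (k=7,j=6): S=156.8439, (K−S)⁺=0.0000, hold=0.0000 ⇒ V=0.0000 continue | (k=7,j=7): S=218.0564, (K−S)⁺=0.0000, hold=0.0000 ⇒ V=0.0000 continue  boundary S*=41.9820
step 6: (k=6,j=0): S=25.6101, (K−S)⁺=36.6499, hold=35.9566 ⇒ V=36.6499 exercise | (k=6,j=1): S=35.6051, (K−S)⁺=26.6549, hold=25.9616 ⇒ V=26.6549 exercise | (k=6,j=2): S=49.5009, (K−S)⁺=12.7591, hold=13.7503 ⇒ V=13.7503 continue | (k=6,j=3): S=68.8200, (K−S)⁺=0.0000, hold=4.1624 ⇒ V=4.1624 continue | (k=6,j=4): S=95.6788, (K−S)⁺=0.0000, hold=0.4909 ⇒ V=0.4909 continue | (k=6,j=5): S=133.0200, (K−S)⁺=0.0000, hold=0.0000 ⇒ V=0.0000 continue | (k=6,j=6): S=184.9346, (K−S)⁺=0.0000, hold=0.0000 ⇒ V=0.0000 continue  boundary S*=35.6051
step 5: (k=5,j=0): S=30.1969, (K−S)⁺=32.0631, hold=31.3699 ⇒ V=32.0631 exercise | (k=5,j=1): S=41.9820, (K−S)⁺=20.2780, hold=20.0680 ⇒ V=20.2780 exercise | (k=5,j=2): S=58.3666, (K−S)⁺=3.8934, hold=8.9237 ⇒ V=8.9237 continue | (k=5,j=3): S=81.1457, (K−S)⁺=0.0000, hold=2.3264 ⇒ V=2.3264 continue | (k=5,j=4): S=112.8149, (K−S)⁺=0.0000, hold=0.2461 ⇒ V=0.2461 continue | (k=5,j=5): S=156.8439, (K−S)⁺=0.0000, hold=0.0000 ⇒ V=0.0000 continue  boundary S*=41.9820
step 4: (k=4,j=0): S=35.6051, (K−S)⁺=26.6549, hold=25.9616 ⇒ V=26.6549 exercise | (k=4,j=1): S=49.5009, (K−S)⁺=12.7591, hold=14.5177 ⇒ V=14.5177 continue | (k=4,j=2): S=68.8200, (K−S)⁺=0.0000, hold=5.6086 ⇒ V=5.6086 continue | (k=4,j=3): S=95.6788, (K−S)⁺=0.0000, hold=1.2865 ⇒ V=1.2865 continue | (k=4,j=4): S=133.0200, (K−S)⁺=0.0000, hold=0.1234 ⇒ V=0.1234 continue  boundary S*=35.6051
step 3: (k=3,j=0): S=41.9820, (K−S)⁺=20.2780, hold=20.4420 ⇒ V=20.4420 continue | (k=3,j=1): S=58.3666, (K−S)⁺=3.8934, hold=10.0134 ⇒ V=10.0134 continue | (k=3,j=2): S=81.1457, (K−S)⁺=0.0000, hold=3.4394 ⇒ V=3.4394 continue | (k=3,j=3): S=112.8149, (K−S)⁺=0.0000, hold=0.7052 ⇒ V=0.7052 continue  boundary S*=-
step 2: (k=2,j=0): S=49.5009, (K−S)⁺=12.7591, hold=15.1311 ⇒ V=15.1311 continue | (k=2,j=1): S=68.8200, (K−S)⁺=0.0000, hold=6.6975 ⇒ V=6.6975 continue | (k=2,j=2): S=95.6788, (K−S)⁺=0.0000, hold=2.0684 ⇒ V=2.0684 continue  boundary S*=-
step 1: (k=1,j=0): S=58.3666, (K−S)⁺=3.8934, hold=10.8518 ⇒ V=10.8518 continue | (k=1,j=1): S=81.1457, (K−S)⁺=0.0000, hold=4.3665 ⇒ V=4.3665 continue  boundary S*=-
step 0: (k=0,j=0): S=68.8200, (K−S)⁺=0.0000, hold=7.5698 ⇒ V=7.5698 continue  boundary S*=-

price = 7.5698
boundary = - - - - 35.6051 41.9820 35.6051 41.9820 49.5009
tree:
7.5698
10.8518 4.3665
15.1311 6.6975 2.0684
20.4420 10.0134 3.4394 0.7052
26.6549 14.5177 5.6086 1.2865 0.1234
32.0631 20.2780 8.9237 2.3264 0.2461 0.0000
36.6499 26.6549 13.7503 4.1624 0.4909 0.0000 0.0000
40.5400 32.0631 20.2780 7.3494 0.9789 0.0000 0.0000 0.0000
43.8391 36.6499 26.6549 12.7591 1.9523 0.0000 0.0000 0.0000 0.0000
46.6372 40.5400 32.0631 20.2780 3.8934 0.0000 0.0000 0.0000 0.0000 0.0000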